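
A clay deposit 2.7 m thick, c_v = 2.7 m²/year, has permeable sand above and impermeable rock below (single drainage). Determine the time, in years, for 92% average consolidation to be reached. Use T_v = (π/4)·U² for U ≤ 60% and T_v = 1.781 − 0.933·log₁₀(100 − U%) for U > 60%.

Drainage path length: H_d = H = 2.7 m (single drainage).
U > 60%: T_v = 1.781 − 0.933·log₁₀(100 − 92) = 0.93842.
t = T_v·H_d²/c_v = 0.93842×2.7²/2.7 = 2.534 years.

t ≈ 2.53 years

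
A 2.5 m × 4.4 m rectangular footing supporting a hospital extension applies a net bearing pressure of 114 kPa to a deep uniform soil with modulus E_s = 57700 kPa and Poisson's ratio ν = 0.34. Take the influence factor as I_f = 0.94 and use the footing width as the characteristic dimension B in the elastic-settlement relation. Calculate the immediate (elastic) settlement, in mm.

Immediate (elastic) settlement: S_e = q·B·(1−ν²)/E_s · I_f.
S_e = 114 × 2.5 × (1 − 0.34²) / 57700 × 0.94
    = 114 × 2.5 × 0.8844 / 57700 × 0.94
    = 0.004106 m = 4.106 mm

S_e ≈ 4.11 mm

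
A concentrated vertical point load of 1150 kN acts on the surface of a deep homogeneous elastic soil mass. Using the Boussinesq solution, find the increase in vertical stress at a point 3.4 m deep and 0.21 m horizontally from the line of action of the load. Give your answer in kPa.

Boussinesq vertical stress below a point load on an elastic half-space:
Δσ_z = 3P/(2πz²) · [1 + (r/z)²]^(−5/2)
r/z = 0.21/3.4 = 0.061765; [1+(r/z)²]^(−5/2) = 0.99053.
Δσ_z = 3×1150/(2π×3.4²) × 0.99053 = 47.499 × 0.99053 = 47.05 kPa

Δσ_z ≈ 47 kPa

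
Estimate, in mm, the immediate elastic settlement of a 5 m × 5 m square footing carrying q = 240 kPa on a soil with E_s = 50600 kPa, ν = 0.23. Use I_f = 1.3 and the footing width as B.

S_e ≈ 29.2 mm

Immediate (elastic) settlement: S_e = q·B·(1−ν²)/E_s · I_f.
S_e = 240 × 5 × (1 − 0.23²) / 50600 × 1.3
    = 240 × 5 × 0.9471 / 50600 × 1.3
    = 0.0292 m = 29.2 mm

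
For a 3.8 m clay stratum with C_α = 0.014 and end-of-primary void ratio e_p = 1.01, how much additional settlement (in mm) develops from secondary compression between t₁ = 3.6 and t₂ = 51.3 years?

S_s ≈ 30.5 mm

Secondary compression: S_s = C_α·H/(1+e_p)·log₁₀(t₂/t₁)
S_s = 0.014×3.8/(1+1.01)×log₁₀(51.3/3.6)
    = 0.02647 × 1.154 = 0.03054 m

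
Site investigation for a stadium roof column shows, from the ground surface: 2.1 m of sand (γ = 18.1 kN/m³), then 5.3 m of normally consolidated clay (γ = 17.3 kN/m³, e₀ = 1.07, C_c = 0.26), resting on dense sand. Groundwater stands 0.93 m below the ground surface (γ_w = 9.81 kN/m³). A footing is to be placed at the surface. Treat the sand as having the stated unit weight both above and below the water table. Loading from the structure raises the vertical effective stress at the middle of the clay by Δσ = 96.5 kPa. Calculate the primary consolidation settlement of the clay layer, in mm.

S_c ≈ 325 mm

Mid-depth of clay below the ground surface: z = 2.1 + 5.3/2 = 4.75 m.
Total vertical stress at mid-clay: σ_v = 18.1×2.1 + 17.3×2.65 = 83.855 kPa.
Pore pressure: u = 9.81×(4.75 − 0.93) = 37.474 kPa.
Initial effective stress: σ'_0 = σ_v − u = 83.855 − 37.474 = 46.381 kPa.
Final effective stress: σ'_f = σ'_0 + Δσ = 46.381 + 96.5 = 142.88 kPa.
Normally consolidated clay, so the full stress increment lies on the virgin compression line:
S_c = C_c·H/(1+e₀)·log₁₀(σ'_f/σ'_0) = 0.26×5.3/(1+1.07)×log₁₀(142.88/46.381)
    = 0.6657 × 0.48863 = 0.3253 m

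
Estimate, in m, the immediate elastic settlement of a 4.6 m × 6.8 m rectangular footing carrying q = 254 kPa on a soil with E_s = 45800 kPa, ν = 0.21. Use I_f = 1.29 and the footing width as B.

S_e ≈ 0.0315 m

Immediate (elastic) settlement: S_e = q·B·(1−ν²)/E_s · I_f.
S_e = 254 × 4.6 × (1 − 0.21²) / 45800 × 1.29
    = 254 × 4.6 × 0.9559 / 45800 × 1.29
    = 0.03146 m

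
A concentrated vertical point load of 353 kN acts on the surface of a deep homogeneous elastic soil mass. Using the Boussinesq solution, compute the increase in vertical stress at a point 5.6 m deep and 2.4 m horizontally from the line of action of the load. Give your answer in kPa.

Δσ_z ≈ 3.53 kPa

Boussinesq vertical stress below a point load on an elastic half-space:
Δσ_z = 3P/(2πz²) · [1 + (r/z)²]^(−5/2)
r/z = 2.4/5.6 = 0.42857; [1+(r/z)²]^(−5/2) = 0.65602.
Δσ_z = 3×353/(2π×5.6²) × 0.65602 = 5.3745 × 0.65602 = 3.526 kPa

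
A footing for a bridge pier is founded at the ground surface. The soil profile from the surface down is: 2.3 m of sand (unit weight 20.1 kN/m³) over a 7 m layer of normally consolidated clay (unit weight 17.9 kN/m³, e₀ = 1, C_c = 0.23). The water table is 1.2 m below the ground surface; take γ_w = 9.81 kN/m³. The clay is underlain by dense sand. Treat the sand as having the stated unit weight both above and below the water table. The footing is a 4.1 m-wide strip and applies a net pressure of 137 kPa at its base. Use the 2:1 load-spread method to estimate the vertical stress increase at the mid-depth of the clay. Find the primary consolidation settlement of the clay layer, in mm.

Mid-depth of clay below the ground surface: z = 2.3 + 7/2 = 5.8 m.
Total vertical stress at mid-clay: σ_v = 20.1×2.3 + 17.9×3.5 = 108.88 kPa.
Pore pressure: u = 9.81×(5.8 − 1.2) = 45.126 kPa.
Initial effective stress: σ'_0 = σ_v − u = 108.88 − 45.126 = 63.754 kPa.
Stress increase at mid-clay by the 2:1 spreading method:
Δσ = qB/(B+z) = 137×4.1/(4.1+5.8) = 56.737 kPa
Final effective stress: σ'_f = σ'_0 + Δσ = 63.754 + 56.737 = 120.49 kPa.
Normally consolidated clay, so the full stress increment lies on the virgin compression line:
S_c = C_c·H/(1+e₀)·log₁₀(σ'_f/σ'_0) = 0.23×7/(1+1)×log₁₀(120.49/63.754)
    = 0.805 × 0.27644 = 0.2225 m

S_c ≈ 223 mm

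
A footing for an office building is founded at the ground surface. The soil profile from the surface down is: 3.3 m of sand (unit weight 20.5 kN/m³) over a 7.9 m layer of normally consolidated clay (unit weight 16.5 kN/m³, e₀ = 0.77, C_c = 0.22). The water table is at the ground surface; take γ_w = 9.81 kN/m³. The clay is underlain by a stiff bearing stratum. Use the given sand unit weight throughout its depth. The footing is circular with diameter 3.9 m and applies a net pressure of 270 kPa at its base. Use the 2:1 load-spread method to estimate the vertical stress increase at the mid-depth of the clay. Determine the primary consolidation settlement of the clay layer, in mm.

S_c ≈ 183 mm

Mid-depth of clay below the ground surface: z = 3.3 + 7.9/2 = 7.25 m.
Total vertical stress at mid-clay: σ_v = 20.5×3.3 + 16.5×3.95 = 132.82 kPa.
Pore pressure: u = 9.81×(7.25 − 0) = 71.123 kPa.
Initial effective stress: σ'_0 = σ_v − u = 132.82 − 71.123 = 61.697 kPa.
Stress increase at mid-clay by the 2:1 spreading method:
Δσ ≈ qD²/(D+z)² = 270×3.9²/(3.9+7.25)² = 33.033 kPa
Final effective stress: σ'_f = σ'_0 + Δσ = 61.697 + 33.033 = 94.73 kPa.
Normally consolidated clay, so the full stress increment lies on the virgin compression line:
S_c = C_c·H/(1+e₀)·log₁₀(σ'_f/σ'_0) = 0.22×7.9/(1+0.77)×log₁₀(94.73/61.697)
    = 0.98192 × 0.18622 = 0.1829 m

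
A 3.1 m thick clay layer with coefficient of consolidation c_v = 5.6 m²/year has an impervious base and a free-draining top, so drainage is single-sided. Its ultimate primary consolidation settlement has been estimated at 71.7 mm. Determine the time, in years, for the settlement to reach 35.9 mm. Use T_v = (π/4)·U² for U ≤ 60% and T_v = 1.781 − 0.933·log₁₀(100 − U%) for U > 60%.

Drainage path length: H_d = H = 3.1 m (single drainage).
U = S(t)/S_ult = 35.9/71.7 = 0.5007.
U ≤ 60%: T_v = (π/4)·U² = (π/4)×0.5007² = 0.1969.
t = T_v·H_d²/c_v = 0.1969×3.1²/5.6 = 0.3379 years.

t ≈ 0.338 years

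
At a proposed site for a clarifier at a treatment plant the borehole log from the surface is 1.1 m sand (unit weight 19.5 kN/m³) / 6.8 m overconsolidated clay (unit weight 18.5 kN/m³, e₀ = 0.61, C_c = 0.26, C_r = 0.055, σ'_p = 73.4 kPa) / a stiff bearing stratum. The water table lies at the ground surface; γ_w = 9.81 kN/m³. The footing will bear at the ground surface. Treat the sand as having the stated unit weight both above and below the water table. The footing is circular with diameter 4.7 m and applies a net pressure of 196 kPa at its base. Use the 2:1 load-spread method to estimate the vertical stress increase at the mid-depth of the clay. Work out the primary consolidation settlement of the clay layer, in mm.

Mid-depth of clay below the ground surface: z = 1.1 + 6.8/2 = 4.5 m.
Total vertical stress at mid-clay: σ_v = 19.5×1.1 + 18.5×3.4 = 84.35 kPa.
Pore pressure: u = 9.81×(4.5 − 0) = 44.145 kPa.
Initial effective stress: σ'_0 = σ_v − u = 84.35 − 44.145 = 40.205 kPa.
Stress increase at mid-clay by the 2:1 spreading method:
Δσ ≈ qD²/(D+z)² = 196×4.7²/(4.7+4.5)² = 51.154 kPa
Final effective stress: σ'_f = 40.205 + 51.154 = 91.359 kPa.
σ'_f = 91.359 > σ'_p = 73.4 kPa, so the stress path crosses the preconsolidation pressure — recompression up to σ'_p, then virgin compression beyond:
S_c = H/(1+e₀)·[C_r·log₁₀(σ'_p/σ'_0) + C_c·log₁₀(σ'_f/σ'_p)]
    = 6.8/1.61 × [0.055×log₁₀(73.4/40.205) + 0.26×log₁₀(91.359/73.4)]
    = 4.2236 × [0.014378 + 0.024714] = 0.1651 m

S_c ≈ 165 mm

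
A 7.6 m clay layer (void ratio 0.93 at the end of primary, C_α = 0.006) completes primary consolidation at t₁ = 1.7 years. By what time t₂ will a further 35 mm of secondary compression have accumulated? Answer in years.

t₂ ≈ 51.5 years

S_s = C_α·H/(1+e_p)·log₁₀(t₂/t₁) ⇒ log₁₀(t₂/t₁) = S_s·(1+e_p)/(C_α·H).
log₁₀(t₂/t₁) = 0.035 × (1+0.93) / (0.006×7.6) = 1.481
t₂ = t₁ × 10^1.481 = 1.7 × 30.29 = 51.5 years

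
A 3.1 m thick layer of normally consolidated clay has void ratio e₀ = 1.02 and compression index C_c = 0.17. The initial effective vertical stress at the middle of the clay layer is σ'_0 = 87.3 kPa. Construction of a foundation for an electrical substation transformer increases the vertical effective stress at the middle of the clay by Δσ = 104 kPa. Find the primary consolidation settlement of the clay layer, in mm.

Final effective stress: σ'_f = σ'_0 + Δσ = 87.3 + 104 = 191.3 kPa.
Normally consolidated clay, so the full stress increment lies on the virgin compression line:
S_c = C_c·H/(1+e₀)·log₁₀(σ'_f/σ'_0) = 0.17×3.1/(1+1.02)×log₁₀(191.3/87.3)
    = 0.26089 × 0.3407 = 0.08889 m

S_c ≈ 88.9 mm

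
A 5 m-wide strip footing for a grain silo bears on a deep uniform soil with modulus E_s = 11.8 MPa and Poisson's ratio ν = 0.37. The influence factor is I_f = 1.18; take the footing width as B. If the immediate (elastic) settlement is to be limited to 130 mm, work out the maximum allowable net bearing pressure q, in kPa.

E_s = 11.8 MPa = 11800 kPa.
S_e = q·B·(1−ν²)/E_s · I_f  ⇒  q = S_e·E_s / (B·(1−ν²)·I_f).
q = 0.13 × 11800 / (5 × 0.8631 × 1.18) = 301.2 kPa

q ≈ 301 kPa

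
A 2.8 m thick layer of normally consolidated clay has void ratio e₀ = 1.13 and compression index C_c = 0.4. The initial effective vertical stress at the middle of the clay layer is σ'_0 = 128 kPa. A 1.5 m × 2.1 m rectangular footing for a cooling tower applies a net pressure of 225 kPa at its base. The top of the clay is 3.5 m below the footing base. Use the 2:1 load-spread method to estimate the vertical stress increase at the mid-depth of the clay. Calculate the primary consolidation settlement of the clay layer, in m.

S_c ≈ 0.0266 m

Mid-depth of clay below the footing base: z = 3.5 + 2.8/2 = 4.9 m.
Stress increase at mid-clay by the 2:1 spreading method:
Δσ = qBL/((B+z)(L+z)) = 225×1.5×2.1/((1.5+4.9)(2.1+4.9)) = 15.82 kPa
Final effective stress: σ'_f = σ'_0 + Δσ = 128 + 15.82 = 143.82 kPa.
Normally consolidated clay, so the full stress increment lies on the virgin compression line:
S_c = C_c·H/(1+e₀)·log₁₀(σ'_f/σ'_0) = 0.4×2.8/(1+1.13)×log₁₀(143.82/128)
    = 0.52582 × 0.050609 = 0.02661 m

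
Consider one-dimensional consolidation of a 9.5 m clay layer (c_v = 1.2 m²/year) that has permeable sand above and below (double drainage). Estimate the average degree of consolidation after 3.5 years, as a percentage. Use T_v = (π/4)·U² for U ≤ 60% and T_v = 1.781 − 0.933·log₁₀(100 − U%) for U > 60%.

Drainage path length: H_d = H/2 = 4.75 m (double drainage).
T_v = c_v·t/H_d² = 1.2×3.5/4.75² = 0.18615.
T_v = 0.18615 corresponds to the U ≤ 60% branch:
U = √(4T_v/π) = 0.4868

U ≈ 48.7 %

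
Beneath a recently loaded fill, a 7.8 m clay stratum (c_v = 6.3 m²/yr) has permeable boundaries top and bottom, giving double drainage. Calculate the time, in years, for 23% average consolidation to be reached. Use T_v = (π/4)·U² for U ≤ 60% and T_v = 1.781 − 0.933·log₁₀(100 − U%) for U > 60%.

Drainage path length: H_d = H/2 = 3.9 m (double drainage).
U ≤ 60%: T_v = (π/4)·U² = (π/4)×0.23² = 0.041548.
t = T_v·H_d²/c_v = 0.041548×3.9²/6.3 = 0.1003 years.

t ≈ 0.1 years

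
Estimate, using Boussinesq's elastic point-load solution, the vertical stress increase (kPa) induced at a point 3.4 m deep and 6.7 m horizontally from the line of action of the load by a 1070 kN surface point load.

Boussinesq vertical stress below a point load on an elastic half-space:
Δσ_z = 3P/(2πz²) · [1 + (r/z)²]^(−5/2)
r/z = 6.7/3.4 = 1.9706; [1+(r/z)²]^(−5/2) = 0.018977.
Δσ_z = 3×1070/(2π×3.4²) × 0.018977 = 44.194 × 0.018977 = 0.8387 kPa

Δσ_z ≈ 0.839 kPa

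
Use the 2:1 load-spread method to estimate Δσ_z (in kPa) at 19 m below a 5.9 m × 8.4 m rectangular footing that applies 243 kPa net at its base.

Δσ_z ≈ 17.7 kPa

By the 2:1 method the load spreads at 1 horizontal : 2 vertical, so at depth z the loaded area has grown by z in each plan dimension:
Δσ = qBL/((B+z)(L+z)) = 243×5.9×8.4/((5.9+19)(8.4+19)) = 17.652 kPa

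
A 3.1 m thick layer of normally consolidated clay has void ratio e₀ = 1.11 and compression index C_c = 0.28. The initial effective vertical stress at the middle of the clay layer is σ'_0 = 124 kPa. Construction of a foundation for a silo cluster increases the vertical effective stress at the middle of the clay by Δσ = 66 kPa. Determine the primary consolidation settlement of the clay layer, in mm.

S_c ≈ 76.2 mm

Final effective stress: σ'_f = σ'_0 + Δσ = 124 + 66 = 190 kPa.
Normally consolidated clay, so the full stress increment lies on the virgin compression line:
S_c = C_c·H/(1+e₀)·log₁₀(σ'_f/σ'_0) = 0.28×3.1/(1+1.11)×log₁₀(190/124)
    = 0.41137 × 0.18533 = 0.07624 m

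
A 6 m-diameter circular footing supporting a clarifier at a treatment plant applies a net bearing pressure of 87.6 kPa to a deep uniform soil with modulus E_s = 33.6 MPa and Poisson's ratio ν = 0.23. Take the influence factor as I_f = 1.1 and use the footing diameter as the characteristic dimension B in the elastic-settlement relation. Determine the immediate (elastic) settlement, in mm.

Immediate (elastic) settlement: S_e = q·B·(1−ν²)/E_s · I_f.
E_s = 33.6 MPa = 33600 kPa.
S_e = 87.6 × 6 × (1 − 0.23²) / 33600 × 1.1
    = 87.6 × 6 × 0.9471 / 33600 × 1.1
    = 0.0163 m = 16.3 mm

S_e ≈ 16.3 mm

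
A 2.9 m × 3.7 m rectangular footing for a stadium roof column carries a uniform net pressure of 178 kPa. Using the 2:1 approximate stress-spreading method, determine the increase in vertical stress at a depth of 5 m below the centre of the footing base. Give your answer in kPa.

Δσ_z ≈ 27.8 kPa

By the 2:1 method the load spreads at 1 horizontal : 2 vertical, so at depth z the loaded area has grown by z in each plan dimension:
Δσ = qBL/((B+z)(L+z)) = 178×2.9×3.7/((2.9+5)(3.7+5)) = 27.789 kPa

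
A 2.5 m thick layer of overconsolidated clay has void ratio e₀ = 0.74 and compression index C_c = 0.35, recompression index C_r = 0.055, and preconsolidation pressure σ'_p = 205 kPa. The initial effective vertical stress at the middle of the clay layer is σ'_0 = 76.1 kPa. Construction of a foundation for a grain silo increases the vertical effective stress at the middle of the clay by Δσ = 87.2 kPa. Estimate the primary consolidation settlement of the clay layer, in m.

S_c ≈ 0.0262 m

Final effective stress: σ'_f = 76.1 + 87.2 = 163.3 kPa.
σ'_f = 163.3 ≤ σ'_p = 205 kPa, so the clay remains overconsolidated and only the recompression index applies:
S_c = C_r·H/(1+e₀)·log₁₀(σ'_f/σ'_0) = 0.055×2.5/1.74×log₁₀(163.3/76.1)
    = 0.079024 × 0.3316 = 0.0262 m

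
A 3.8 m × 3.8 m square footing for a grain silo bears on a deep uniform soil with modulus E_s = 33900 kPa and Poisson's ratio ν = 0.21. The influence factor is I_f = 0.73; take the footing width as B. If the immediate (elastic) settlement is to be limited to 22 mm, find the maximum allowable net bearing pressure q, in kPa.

S_e = q·B·(1−ν²)/E_s · I_f  ⇒  q = S_e·E_s / (B·(1−ν²)·I_f).
q = 0.022 × 33900 / (3.8 × 0.9559 × 0.73) = 281.3 kPa

q ≈ 281 kPa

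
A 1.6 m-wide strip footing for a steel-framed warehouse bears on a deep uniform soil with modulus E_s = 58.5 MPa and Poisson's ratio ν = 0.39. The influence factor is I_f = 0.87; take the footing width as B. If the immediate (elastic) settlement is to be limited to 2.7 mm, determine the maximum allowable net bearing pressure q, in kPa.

q ≈ 134 kPa

E_s = 58.5 MPa = 58500 kPa.
S_e = q·B·(1−ν²)/E_s · I_f  ⇒  q = S_e·E_s / (B·(1−ν²)·I_f).
q = 0.0027 × 58500 / (1.6 × 0.8479 × 0.87) = 133.8 kPa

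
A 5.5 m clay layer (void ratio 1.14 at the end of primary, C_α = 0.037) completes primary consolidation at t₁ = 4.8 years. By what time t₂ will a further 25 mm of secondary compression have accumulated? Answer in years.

t₂ ≈ 8.79 years

S_s = C_α·H/(1+e_p)·log₁₀(t₂/t₁) ⇒ log₁₀(t₂/t₁) = S_s·(1+e_p)/(C_α·H).
log₁₀(t₂/t₁) = 0.025 × (1+1.14) / (0.037×5.5) = 0.2629
t₂ = t₁ × 10^0.2629 = 4.8 × 1.832 = 8.793 years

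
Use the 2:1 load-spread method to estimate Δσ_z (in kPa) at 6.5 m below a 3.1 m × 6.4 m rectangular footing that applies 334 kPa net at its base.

By the 2:1 method the load spreads at 1 horizontal : 2 vertical, so at depth z the loaded area has grown by z in each plan dimension:
Δσ = qBL/((B+z)(L+z)) = 334×3.1×6.4/((3.1+6.5)(6.4+6.5)) = 53.509 kPa

Δσ_z ≈ 53.5 kPa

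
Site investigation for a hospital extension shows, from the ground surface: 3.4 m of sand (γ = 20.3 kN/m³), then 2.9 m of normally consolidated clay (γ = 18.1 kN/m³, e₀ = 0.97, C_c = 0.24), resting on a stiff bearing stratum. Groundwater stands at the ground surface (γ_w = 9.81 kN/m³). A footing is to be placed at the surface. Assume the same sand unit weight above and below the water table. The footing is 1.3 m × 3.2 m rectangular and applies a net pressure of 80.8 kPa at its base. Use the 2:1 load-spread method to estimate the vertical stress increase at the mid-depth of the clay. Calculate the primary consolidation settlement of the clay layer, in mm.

Mid-depth of clay below the ground surface: z = 3.4 + 2.9/2 = 4.85 m.
Total vertical stress at mid-clay: σ_v = 20.3×3.4 + 18.1×1.45 = 95.265 kPa.
Pore pressure: u = 9.81×(4.85 − 0) = 47.578 kPa.
Initial effective stress: σ'_0 = σ_v − u = 95.265 − 47.578 = 47.687 kPa.
Stress increase at mid-clay by the 2:1 spreading method:
Δσ = qBL/((B+z)(L+z)) = 80.8×1.3×3.2/((1.3+4.85)(3.2+4.85)) = 6.7894 kPa
Final effective stress: σ'_f = σ'_0 + Δσ = 47.687 + 6.7894 = 54.476 kPa.
Normally consolidated clay, so the full stress increment lies on the virgin compression line:
S_c = C_c·H/(1+e₀)·log₁₀(σ'_f/σ'_0) = 0.24×2.9/(1+0.97)×log₁₀(54.476/47.687)
    = 0.3533 × 0.057805 = 0.02042 m

S_c ≈ 20.4 mm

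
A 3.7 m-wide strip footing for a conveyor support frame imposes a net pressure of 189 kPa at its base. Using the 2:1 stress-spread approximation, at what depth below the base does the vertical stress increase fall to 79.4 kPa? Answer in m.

z ≈ 5.11 m

2:1 spreading — at depth z the loaded area has grown by z in each plan dimension:
qB/(B+z) = Δσ_z ⇒ z = qB/Δσ_z − B = 189×3.7/79.4 − 3.7 = 5.107 m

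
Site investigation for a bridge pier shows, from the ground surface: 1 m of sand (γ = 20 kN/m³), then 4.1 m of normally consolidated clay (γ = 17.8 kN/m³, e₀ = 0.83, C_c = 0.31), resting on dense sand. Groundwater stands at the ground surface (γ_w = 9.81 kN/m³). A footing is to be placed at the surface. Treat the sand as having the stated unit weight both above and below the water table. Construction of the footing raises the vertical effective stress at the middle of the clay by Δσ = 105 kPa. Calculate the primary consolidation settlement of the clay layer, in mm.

Mid-depth of clay below the ground surface: z = 1 + 4.1/2 = 3.05 m.
Total vertical stress at mid-clay: σ_v = 20×1 + 17.8×2.05 = 56.49 kPa.
Pore pressure: u = 9.81×(3.05 − 0) = 29.921 kPa.
Initial effective stress: σ'_0 = σ_v − u = 56.49 − 29.921 = 26.569 kPa.
Final effective stress: σ'_f = σ'_0 + Δσ = 26.569 + 105 = 131.57 kPa.
Normally consolidated clay, so the full stress increment lies on the virgin compression line:
S_c = C_c·H/(1+e₀)·log₁₀(σ'_f/σ'_0) = 0.31×4.1/(1+0.83)×log₁₀(131.57/26.569)
    = 0.69454 × 0.69478 = 0.4826 m

S_c ≈ 483 mm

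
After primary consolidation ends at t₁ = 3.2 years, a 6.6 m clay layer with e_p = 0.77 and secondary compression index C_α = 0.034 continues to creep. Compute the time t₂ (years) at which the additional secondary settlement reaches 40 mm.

t₂ ≈ 6.62 years

S_s = C_α·H/(1+e_p)·log₁₀(t₂/t₁) ⇒ log₁₀(t₂/t₁) = S_s·(1+e_p)/(C_α·H).
log₁₀(t₂/t₁) = 0.04 × (1+0.77) / (0.034×6.6) = 0.3155
t₂ = t₁ × 10^0.3155 = 3.2 × 2.068 = 6.617 years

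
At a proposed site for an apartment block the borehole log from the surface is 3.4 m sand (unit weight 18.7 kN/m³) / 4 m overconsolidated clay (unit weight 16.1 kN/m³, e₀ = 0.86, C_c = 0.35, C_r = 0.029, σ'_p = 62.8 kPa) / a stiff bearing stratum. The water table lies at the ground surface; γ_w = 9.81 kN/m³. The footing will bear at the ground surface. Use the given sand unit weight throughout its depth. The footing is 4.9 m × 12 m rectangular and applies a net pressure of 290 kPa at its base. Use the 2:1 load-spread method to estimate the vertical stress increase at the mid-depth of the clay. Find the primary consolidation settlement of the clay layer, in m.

S_c ≈ 0.268 m

Mid-depth of clay below the ground surface: z = 3.4 + 4/2 = 5.4 m.
Total vertical stress at mid-clay: σ_v = 18.7×3.4 + 16.1×2 = 95.78 kPa.
Pore pressure: u = 9.81×(5.4 − 0) = 52.974 kPa.
Initial effective stress: σ'_0 = σ_v − u = 95.78 − 52.974 = 42.806 kPa.
Stress increase at mid-clay by the 2:1 spreading method:
Δσ = qBL/((B+z)(L+z)) = 290×4.9×12/((4.9+5.4)(12+5.4)) = 95.146 kPa
Final effective stress: σ'_f = 42.806 + 95.146 = 137.95 kPa.
σ'_f = 137.95 > σ'_p = 62.8 kPa, so the stress path crosses the preconsolidation pressure — recompression up to σ'_p, then virgin compression beyond:
S_c = H/(1+e₀)·[C_r·log₁₀(σ'_p/σ'_0) + C_c·log₁₀(σ'_f/σ'_p)]
    = 4/1.86 × [0.029×log₁₀(62.8/42.806) + 0.35×log₁₀(137.95/62.8)]
    = 2.1505 × [0.0048272 + 0.11962] = 0.2676 m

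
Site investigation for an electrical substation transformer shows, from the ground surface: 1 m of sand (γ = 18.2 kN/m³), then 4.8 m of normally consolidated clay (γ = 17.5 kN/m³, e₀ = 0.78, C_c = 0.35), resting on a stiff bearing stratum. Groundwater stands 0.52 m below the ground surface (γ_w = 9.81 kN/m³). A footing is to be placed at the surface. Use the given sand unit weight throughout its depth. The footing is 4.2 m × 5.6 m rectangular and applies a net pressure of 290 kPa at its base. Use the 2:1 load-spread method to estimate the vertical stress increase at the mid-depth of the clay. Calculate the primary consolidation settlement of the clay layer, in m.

Mid-depth of clay below the ground surface: z = 1 + 4.8/2 = 3.4 m.
Total vertical stress at mid-clay: σ_v = 18.2×1 + 17.5×2.4 = 60.2 kPa.
Pore pressure: u = 9.81×(3.4 − 0.52) = 28.253 kPa.
Initial effective stress: σ'_0 = σ_v − u = 60.2 − 28.253 = 31.947 kPa.
Stress increase at mid-clay by the 2:1 spreading method:
Δσ = qBL/((B+z)(L+z)) = 290×4.2×5.6/((4.2+3.4)(5.6+3.4)) = 99.719 kPa
Final effective stress: σ'_f = σ'_0 + Δσ = 31.947 + 99.719 = 131.67 kPa.
Normally consolidated clay, so the full stress increment lies on the virgin compression line:
S_c = C_c·H/(1+e₀)·log₁₀(σ'_f/σ'_0) = 0.35×4.8/(1+0.78)×log₁₀(131.67/31.947)
    = 0.94382 × 0.61506 = 0.5805 m

S_c ≈ 0.581 m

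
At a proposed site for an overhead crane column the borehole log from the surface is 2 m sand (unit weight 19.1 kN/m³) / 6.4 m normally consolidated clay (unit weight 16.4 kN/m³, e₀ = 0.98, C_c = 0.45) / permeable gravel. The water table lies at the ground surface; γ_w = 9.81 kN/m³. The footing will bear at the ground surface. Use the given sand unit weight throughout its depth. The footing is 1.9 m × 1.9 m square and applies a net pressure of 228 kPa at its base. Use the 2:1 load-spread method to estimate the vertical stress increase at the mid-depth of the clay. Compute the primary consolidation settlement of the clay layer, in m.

S_c ≈ 0.218 m

Mid-depth of clay below the ground surface: z = 2 + 6.4/2 = 5.2 m.
Total vertical stress at mid-clay: σ_v = 19.1×2 + 16.4×3.2 = 90.68 kPa.
Pore pressure: u = 9.81×(5.2 − 0) = 51.012 kPa.
Initial effective stress: σ'_0 = σ_v − u = 90.68 − 51.012 = 39.668 kPa.
Stress increase at mid-clay by the 2:1 spreading method:
Δσ = qBL/((B+z)(L+z)) = 228×1.9×1.9/((1.9+5.2)(1.9+5.2)) = 16.328 kPa
Final effective stress: σ'_f = σ'_0 + Δσ = 39.668 + 16.328 = 55.996 kPa.
Normally consolidated clay, so the full stress increment lies on the virgin compression line:
S_c = C_c·H/(1+e₀)·log₁₀(σ'_f/σ'_0) = 0.45×6.4/(1+0.98)×log₁₀(55.996/39.668)
    = 1.4545 × 0.14972 = 0.2178 m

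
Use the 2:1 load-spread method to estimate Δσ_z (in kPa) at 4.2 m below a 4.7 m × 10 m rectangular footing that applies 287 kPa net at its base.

Δσ_z ≈ 107 kPa

By the 2:1 method the load spreads at 1 horizontal : 2 vertical, so at depth z the loaded area has grown by z in each plan dimension:
Δσ = qBL/((B+z)(L+z)) = 287×4.7×10/((4.7+4.2)(10+4.2)) = 106.73 kPa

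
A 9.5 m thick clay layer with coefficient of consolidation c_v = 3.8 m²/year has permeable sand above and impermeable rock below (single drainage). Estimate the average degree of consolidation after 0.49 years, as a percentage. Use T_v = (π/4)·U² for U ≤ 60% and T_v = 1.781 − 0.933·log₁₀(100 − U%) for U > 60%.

Drainage path length: H_d = H = 9.5 m (single drainage).
T_v = c_v·t/H_d² = 3.8×0.49/9.5² = 0.020632.
T_v = 0.020632 corresponds to the U ≤ 60% branch:
U = √(4T_v/π) = 0.1621

U ≈ 16.2 %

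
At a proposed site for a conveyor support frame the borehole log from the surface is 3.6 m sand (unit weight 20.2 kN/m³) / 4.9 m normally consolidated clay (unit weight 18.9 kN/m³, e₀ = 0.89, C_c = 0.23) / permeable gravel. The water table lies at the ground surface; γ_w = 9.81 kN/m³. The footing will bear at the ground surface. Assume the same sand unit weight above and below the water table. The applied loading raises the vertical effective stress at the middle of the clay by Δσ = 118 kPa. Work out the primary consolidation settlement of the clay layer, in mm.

Mid-depth of clay below the ground surface: z = 3.6 + 4.9/2 = 6.05 m.
Total vertical stress at mid-clay: σ_v = 20.2×3.6 + 18.9×2.45 = 119.03 kPa.
Pore pressure: u = 9.81×(6.05 − 0) = 59.351 kPa.
Initial effective stress: σ'_0 = σ_v − u = 119.03 − 59.351 = 59.679 kPa.
Final effective stress: σ'_f = σ'_0 + Δσ = 59.679 + 118 = 177.68 kPa.
Normally consolidated clay, so the full stress increment lies on the virgin compression line:
S_c = C_c·H/(1+e₀)·log₁₀(σ'_f/σ'_0) = 0.23×4.9/(1+0.89)×log₁₀(177.68/59.679)
    = 0.5963 × 0.47382 = 0.2825 m

S_c ≈ 283 mm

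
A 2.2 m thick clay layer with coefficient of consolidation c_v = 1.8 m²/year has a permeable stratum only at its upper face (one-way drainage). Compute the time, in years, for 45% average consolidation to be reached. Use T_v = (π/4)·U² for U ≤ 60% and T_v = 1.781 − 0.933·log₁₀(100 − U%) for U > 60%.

t ≈ 0.428 years

Drainage path length: H_d = H = 2.2 m (single drainage).
U ≤ 60%: T_v = (π/4)·U² = (π/4)×0.45² = 0.15904.
t = T_v·H_d²/c_v = 0.15904×2.2²/1.8 = 0.4276 years.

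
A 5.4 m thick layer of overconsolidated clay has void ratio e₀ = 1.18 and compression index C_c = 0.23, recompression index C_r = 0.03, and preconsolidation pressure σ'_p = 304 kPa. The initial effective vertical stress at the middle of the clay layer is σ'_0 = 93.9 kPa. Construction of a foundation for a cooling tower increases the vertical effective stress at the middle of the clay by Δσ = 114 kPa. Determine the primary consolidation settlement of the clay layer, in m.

Final effective stress: σ'_f = 93.9 + 114 = 207.9 kPa.
σ'_f = 207.9 ≤ σ'_p = 304 kPa, so the clay remains overconsolidated and only the recompression index applies:
S_c = C_r·H/(1+e₀)·log₁₀(σ'_f/σ'_0) = 0.03×5.4/2.18×log₁₀(207.9/93.9)
    = 0.074313 × 0.34519 = 0.02565 m

S_c ≈ 0.0257 m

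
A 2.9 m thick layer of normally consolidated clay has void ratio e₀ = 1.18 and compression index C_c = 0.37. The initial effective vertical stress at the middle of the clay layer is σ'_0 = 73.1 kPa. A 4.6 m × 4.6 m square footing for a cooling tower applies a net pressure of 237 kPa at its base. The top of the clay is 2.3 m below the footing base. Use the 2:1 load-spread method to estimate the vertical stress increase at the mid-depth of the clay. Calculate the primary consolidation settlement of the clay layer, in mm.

S_c ≈ 146 mm

Mid-depth of clay below the footing base: z = 2.3 + 2.9/2 = 3.75 m.
Stress increase at mid-clay by the 2:1 spreading method:
Δσ = qBL/((B+z)(L+z)) = 237×4.6×4.6/((4.6+3.75)(4.6+3.75)) = 71.927 kPa
Final effective stress: σ'_f = σ'_0 + Δσ = 73.1 + 71.927 = 145.03 kPa.
Normally consolidated clay, so the full stress increment lies on the virgin compression line:
S_c = C_c·H/(1+e₀)·log₁₀(σ'_f/σ'_0) = 0.37×2.9/(1+1.18)×log₁₀(145.03/73.1)
    = 0.4922 × 0.29754 = 0.1464 m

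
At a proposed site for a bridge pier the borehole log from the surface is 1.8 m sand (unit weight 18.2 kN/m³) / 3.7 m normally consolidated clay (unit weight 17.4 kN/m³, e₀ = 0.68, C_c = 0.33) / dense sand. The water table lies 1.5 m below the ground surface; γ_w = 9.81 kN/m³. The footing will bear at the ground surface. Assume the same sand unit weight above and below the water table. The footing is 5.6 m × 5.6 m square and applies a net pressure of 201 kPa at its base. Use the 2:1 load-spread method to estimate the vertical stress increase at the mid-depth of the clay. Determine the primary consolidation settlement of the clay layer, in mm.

Mid-depth of clay below the ground surface: z = 1.8 + 3.7/2 = 3.65 m.
Total vertical stress at mid-clay: σ_v = 18.2×1.8 + 17.4×1.85 = 64.95 kPa.
Pore pressure: u = 9.81×(3.65 − 1.5) = 21.091 kPa.
Initial effective stress: σ'_0 = σ_v − u = 64.95 − 21.091 = 43.859 kPa.
Stress increase at mid-clay by the 2:1 spreading method:
Δσ = qBL/((B+z)(L+z)) = 201×5.6×5.6/((5.6+3.65)(5.6+3.65)) = 73.67 kPa
Final effective stress: σ'_f = σ'_0 + Δσ = 43.859 + 73.67 = 117.53 kPa.
Normally consolidated clay, so the full stress increment lies on the virgin compression line:
S_c = C_c·H/(1+e₀)·log₁₀(σ'_f/σ'_0) = 0.33×3.7/(1+0.68)×log₁₀(117.53/43.859)
    = 0.72679 × 0.42809 = 0.3111 m

S_c ≈ 311 mm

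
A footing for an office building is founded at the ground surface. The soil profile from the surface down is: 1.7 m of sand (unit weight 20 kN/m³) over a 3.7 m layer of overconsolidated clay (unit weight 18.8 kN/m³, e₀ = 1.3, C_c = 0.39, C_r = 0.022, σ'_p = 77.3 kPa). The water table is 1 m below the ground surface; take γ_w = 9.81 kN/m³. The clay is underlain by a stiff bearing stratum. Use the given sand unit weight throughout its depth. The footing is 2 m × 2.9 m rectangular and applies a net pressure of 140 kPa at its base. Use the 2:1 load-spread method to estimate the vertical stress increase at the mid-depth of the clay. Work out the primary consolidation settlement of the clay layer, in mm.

Mid-depth of clay below the ground surface: z = 1.7 + 3.7/2 = 3.55 m.
Total vertical stress at mid-clay: σ_v = 20×1.7 + 18.8×1.85 = 68.78 kPa.
Pore pressure: u = 9.81×(3.55 − 1) = 25.015 kPa.
Initial effective stress: σ'_0 = σ_v − u = 68.78 − 25.015 = 43.765 kPa.
Stress increase at mid-clay by the 2:1 spreading method:
Δσ = qBL/((B+z)(L+z)) = 140×2×2.9/((2+3.55)(2.9+3.55)) = 22.683 kPa
Final effective stress: σ'_f = 43.765 + 22.683 = 66.448 kPa.
σ'_f = 66.448 ≤ σ'_p = 77.3 kPa, so the clay remains overconsolidated and only the recompression index applies:
S_c = C_r·H/(1+e₀)·log₁₀(σ'_f/σ'_0) = 0.022×3.7/2.3×log₁₀(66.448/43.765)
    = 0.035391 × 0.18135 = 0.006418 m

S_c ≈ 6.42 mm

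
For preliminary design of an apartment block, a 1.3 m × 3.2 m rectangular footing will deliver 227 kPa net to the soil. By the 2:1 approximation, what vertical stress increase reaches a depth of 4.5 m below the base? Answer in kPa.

Δσ_z ≈ 21.1 kPa

By the 2:1 method the load spreads at 1 horizontal : 2 vertical, so at depth z the loaded area has grown by z in each plan dimension:
Δσ = qBL/((B+z)(L+z)) = 227×1.3×3.2/((1.3+4.5)(3.2+4.5)) = 21.145 kPa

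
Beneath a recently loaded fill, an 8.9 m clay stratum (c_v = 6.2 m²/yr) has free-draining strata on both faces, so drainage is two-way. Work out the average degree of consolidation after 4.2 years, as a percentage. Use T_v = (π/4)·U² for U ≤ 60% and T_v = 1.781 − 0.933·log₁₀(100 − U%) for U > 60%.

U ≈ 96.8 %

Drainage path length: H_d = H/2 = 4.45 m (double drainage).
T_v = c_v·t/H_d² = 6.2×4.2/4.45² = 1.315.
T_v = 1.315 corresponds to the U > 60% branch:
U = 1 − 10^((1.781 − T_v)/0.933)/100 = 0.9684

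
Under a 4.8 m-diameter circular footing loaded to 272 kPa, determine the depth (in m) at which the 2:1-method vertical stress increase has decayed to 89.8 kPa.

z ≈ 3.55 m

2:1 spreading — at depth z the loaded area has grown by z in each plan dimension:
qD²/(D+z)² = Δσ_z ⇒ z = D(√(q/Δσ_z) − 1) = 4.8×(√(272/89.8) − 1) = 3.554 m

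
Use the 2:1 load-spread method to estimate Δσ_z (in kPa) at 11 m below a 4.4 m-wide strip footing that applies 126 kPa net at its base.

Δσ_z ≈ 36 kPa

By the 2:1 method the load spreads at 1 horizontal : 2 vertical, so at depth z the loaded area has grown by z in each plan dimension:
Δσ = qB/(B+z) = 126×4.4/(4.4+11) = 36 kPa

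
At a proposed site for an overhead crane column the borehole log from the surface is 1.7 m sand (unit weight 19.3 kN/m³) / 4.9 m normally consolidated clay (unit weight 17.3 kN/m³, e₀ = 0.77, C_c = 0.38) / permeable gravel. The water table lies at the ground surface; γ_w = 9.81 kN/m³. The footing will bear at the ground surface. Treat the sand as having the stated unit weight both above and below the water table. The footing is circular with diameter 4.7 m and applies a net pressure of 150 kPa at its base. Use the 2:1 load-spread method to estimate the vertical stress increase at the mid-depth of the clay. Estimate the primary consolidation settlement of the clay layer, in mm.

Mid-depth of clay below the ground surface: z = 1.7 + 4.9/2 = 4.15 m.
Total vertical stress at mid-clay: σ_v = 19.3×1.7 + 17.3×2.45 = 75.195 kPa.
Pore pressure: u = 9.81×(4.15 − 0) = 40.712 kPa.
Initial effective stress: σ'_0 = σ_v − u = 75.195 − 40.712 = 34.483 kPa.
Stress increase at mid-clay by the 2:1 spreading method:
Δσ ≈ qD²/(D+z)² = 150×4.7²/(4.7+4.15)² = 42.306 kPa
Final effective stress: σ'_f = σ'_0 + Δσ = 34.483 + 42.306 = 76.789 kPa.
Normally consolidated clay, so the full stress increment lies on the virgin compression line:
S_c = C_c·H/(1+e₀)·log₁₀(σ'_f/σ'_0) = 0.38×4.9/(1+0.77)×log₁₀(76.789/34.483)
    = 1.052 × 0.34769 = 0.3658 m

S_c ≈ 366 mm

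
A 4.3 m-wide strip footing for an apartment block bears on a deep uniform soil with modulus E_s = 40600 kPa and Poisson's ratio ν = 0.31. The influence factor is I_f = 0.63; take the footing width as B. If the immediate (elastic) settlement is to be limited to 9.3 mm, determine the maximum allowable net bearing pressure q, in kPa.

S_e = q·B·(1−ν²)/E_s · I_f  ⇒  q = S_e·E_s / (B·(1−ν²)·I_f).
q = 0.0093 × 40600 / (4.3 × 0.9039 × 0.63) = 154.2 kPa

q ≈ 154 kPa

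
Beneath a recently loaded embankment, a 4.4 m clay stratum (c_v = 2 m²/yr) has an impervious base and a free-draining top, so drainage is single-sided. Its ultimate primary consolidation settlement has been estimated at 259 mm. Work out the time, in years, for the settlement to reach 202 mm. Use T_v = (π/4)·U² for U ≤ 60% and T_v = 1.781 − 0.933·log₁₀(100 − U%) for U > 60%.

Drainage path length: H_d = H = 4.4 m (single drainage).
U = S(t)/S_ult = 202/259 = 0.7799.
U > 60%: T_v = 1.781 − 0.933·log₁₀(100 − 77.992) = 0.52838.
t = T_v·H_d²/c_v = 0.52838×4.4²/2 = 5.115 years.

t ≈ 5.11 years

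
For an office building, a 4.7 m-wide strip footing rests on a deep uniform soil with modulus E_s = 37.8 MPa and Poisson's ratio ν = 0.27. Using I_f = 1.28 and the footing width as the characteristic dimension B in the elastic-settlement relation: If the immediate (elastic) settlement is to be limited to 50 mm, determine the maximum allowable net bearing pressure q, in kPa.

q ≈ 339 kPa

E_s = 37.8 MPa = 37800 kPa.
S_e = q·B·(1−ν²)/E_s · I_f  ⇒  q = S_e·E_s / (B·(1−ν²)·I_f).
q = 0.05 × 37800 / (4.7 × 0.9271 × 1.28) = 338.9 kPa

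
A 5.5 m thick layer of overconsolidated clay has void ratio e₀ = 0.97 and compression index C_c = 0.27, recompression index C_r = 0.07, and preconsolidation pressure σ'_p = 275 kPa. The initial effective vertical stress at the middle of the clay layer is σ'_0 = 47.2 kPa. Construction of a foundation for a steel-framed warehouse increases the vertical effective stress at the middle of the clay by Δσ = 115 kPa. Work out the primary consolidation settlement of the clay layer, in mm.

S_c ≈ 105 mm

Final effective stress: σ'_f = 47.2 + 115 = 162.2 kPa.
σ'_f = 162.2 ≤ σ'_p = 275 kPa, so the clay remains overconsolidated and only the recompression index applies:
S_c = C_r·H/(1+e₀)·log₁₀(σ'_f/σ'_0) = 0.07×5.5/1.97×log₁₀(162.2/47.2)
    = 0.19543 × 0.53611 = 0.1048 m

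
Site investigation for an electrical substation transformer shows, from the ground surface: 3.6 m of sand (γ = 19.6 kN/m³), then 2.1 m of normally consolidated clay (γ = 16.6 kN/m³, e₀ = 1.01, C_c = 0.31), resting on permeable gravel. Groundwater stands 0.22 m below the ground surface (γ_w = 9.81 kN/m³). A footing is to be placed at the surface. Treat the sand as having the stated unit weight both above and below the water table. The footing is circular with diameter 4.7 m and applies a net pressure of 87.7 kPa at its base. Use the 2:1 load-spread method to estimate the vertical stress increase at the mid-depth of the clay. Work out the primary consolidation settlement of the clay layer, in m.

S_c ≈ 0.0568 m

Mid-depth of clay below the ground surface: z = 3.6 + 2.1/2 = 4.65 m.
Total vertical stress at mid-clay: σ_v = 19.6×3.6 + 16.6×1.05 = 87.99 kPa.
Pore pressure: u = 9.81×(4.65 − 0.22) = 43.458 kPa.
Initial effective stress: σ'_0 = σ_v − u = 87.99 − 43.458 = 44.532 kPa.
Stress increase at mid-clay by the 2:1 spreading method:
Δσ ≈ qD²/(D+z)² = 87.7×4.7²/(4.7+4.65)² = 22.16 kPa
Final effective stress: σ'_f = σ'_0 + Δσ = 44.532 + 22.16 = 66.692 kPa.
Normally consolidated clay, so the full stress increment lies on the virgin compression line:
S_c = C_c·H/(1+e₀)·log₁₀(σ'_f/σ'_0) = 0.31×2.1/(1+1.01)×log₁₀(66.692/44.532)
    = 0.32388 × 0.1754 = 0.05681 m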